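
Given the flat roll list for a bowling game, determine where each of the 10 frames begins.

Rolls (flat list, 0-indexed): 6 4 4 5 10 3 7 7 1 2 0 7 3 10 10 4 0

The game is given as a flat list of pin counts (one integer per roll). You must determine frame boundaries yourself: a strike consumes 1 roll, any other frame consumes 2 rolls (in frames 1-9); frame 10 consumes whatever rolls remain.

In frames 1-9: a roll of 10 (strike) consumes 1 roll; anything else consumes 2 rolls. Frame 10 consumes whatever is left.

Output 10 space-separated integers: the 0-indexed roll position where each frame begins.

Frame 1 starts at roll index 0: rolls=6,4 (sum=10), consumes 2 rolls
Frame 2 starts at roll index 2: rolls=4,5 (sum=9), consumes 2 rolls
Frame 3 starts at roll index 4: roll=10 (strike), consumes 1 roll
Frame 4 starts at roll index 5: rolls=3,7 (sum=10), consumes 2 rolls
Frame 5 starts at roll index 7: rolls=7,1 (sum=8), consumes 2 rolls
Frame 6 starts at roll index 9: rolls=2,0 (sum=2), consumes 2 rolls
Frame 7 starts at roll index 11: rolls=7,3 (sum=10), consumes 2 rolls
Frame 8 starts at roll index 13: roll=10 (strike), consumes 1 roll
Frame 9 starts at roll index 14: roll=10 (strike), consumes 1 roll
Frame 10 starts at roll index 15: 2 remaining rolls

Answer: 0 2 4 5 7 9 11 13 14 15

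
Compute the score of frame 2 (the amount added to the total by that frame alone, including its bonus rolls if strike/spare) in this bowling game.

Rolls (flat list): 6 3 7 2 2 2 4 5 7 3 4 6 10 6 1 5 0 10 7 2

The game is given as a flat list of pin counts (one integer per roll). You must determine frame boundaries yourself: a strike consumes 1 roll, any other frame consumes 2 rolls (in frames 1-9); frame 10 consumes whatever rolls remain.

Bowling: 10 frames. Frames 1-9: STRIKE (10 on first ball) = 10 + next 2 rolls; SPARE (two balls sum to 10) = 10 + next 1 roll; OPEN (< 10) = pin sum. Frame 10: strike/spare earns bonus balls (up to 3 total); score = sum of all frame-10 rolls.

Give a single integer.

Answer: 9

Derivation:
Frame 1: OPEN (6+3=9). Cumulative: 9
Frame 2: OPEN (7+2=9). Cumulative: 18
Frame 3: OPEN (2+2=4). Cumulative: 22
Frame 4: OPEN (4+5=9). Cumulative: 31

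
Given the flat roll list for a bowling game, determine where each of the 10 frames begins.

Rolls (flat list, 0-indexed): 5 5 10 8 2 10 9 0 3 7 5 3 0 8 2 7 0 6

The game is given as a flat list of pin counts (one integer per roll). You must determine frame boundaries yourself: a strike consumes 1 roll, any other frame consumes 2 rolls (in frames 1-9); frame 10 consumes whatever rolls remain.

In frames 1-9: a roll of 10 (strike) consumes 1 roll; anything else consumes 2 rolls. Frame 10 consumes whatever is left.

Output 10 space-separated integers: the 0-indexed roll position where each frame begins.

Answer: 0 2 3 5 6 8 10 12 14 16

Derivation:
Frame 1 starts at roll index 0: rolls=5,5 (sum=10), consumes 2 rolls
Frame 2 starts at roll index 2: roll=10 (strike), consumes 1 roll
Frame 3 starts at roll index 3: rolls=8,2 (sum=10), consumes 2 rolls
Frame 4 starts at roll index 5: roll=10 (strike), consumes 1 roll
Frame 5 starts at roll index 6: rolls=9,0 (sum=9), consumes 2 rolls
Frame 6 starts at roll index 8: rolls=3,7 (sum=10), consumes 2 rolls
Frame 7 starts at roll index 10: rolls=5,3 (sum=8), consumes 2 rolls
Frame 8 starts at roll index 12: rolls=0,8 (sum=8), consumes 2 rolls
Frame 9 starts at roll index 14: rolls=2,7 (sum=9), consumes 2 rolls
Frame 10 starts at roll index 16: 2 remaining rolls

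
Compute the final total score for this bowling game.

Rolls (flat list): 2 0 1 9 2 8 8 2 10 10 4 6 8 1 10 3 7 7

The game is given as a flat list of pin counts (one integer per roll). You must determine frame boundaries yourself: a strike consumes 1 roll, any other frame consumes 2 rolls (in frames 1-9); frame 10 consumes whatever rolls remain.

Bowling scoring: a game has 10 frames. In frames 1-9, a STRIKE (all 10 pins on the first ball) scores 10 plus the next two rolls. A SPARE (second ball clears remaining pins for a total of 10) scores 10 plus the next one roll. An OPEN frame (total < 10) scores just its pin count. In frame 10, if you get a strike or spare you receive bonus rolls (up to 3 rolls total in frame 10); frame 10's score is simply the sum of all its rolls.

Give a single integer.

Frame 1: OPEN (2+0=2). Cumulative: 2
Frame 2: SPARE (1+9=10). 10 + next roll (2) = 12. Cumulative: 14
Frame 3: SPARE (2+8=10). 10 + next roll (8) = 18. Cumulative: 32
Frame 4: SPARE (8+2=10). 10 + next roll (10) = 20. Cumulative: 52
Frame 5: STRIKE. 10 + next two rolls (10+4) = 24. Cumulative: 76
Frame 6: STRIKE. 10 + next two rolls (4+6) = 20. Cumulative: 96
Frame 7: SPARE (4+6=10). 10 + next roll (8) = 18. Cumulative: 114
Frame 8: OPEN (8+1=9). Cumulative: 123
Frame 9: STRIKE. 10 + next two rolls (3+7) = 20. Cumulative: 143
Frame 10: SPARE. Sum of all frame-10 rolls (3+7+7) = 17. Cumulative: 160

Answer: 160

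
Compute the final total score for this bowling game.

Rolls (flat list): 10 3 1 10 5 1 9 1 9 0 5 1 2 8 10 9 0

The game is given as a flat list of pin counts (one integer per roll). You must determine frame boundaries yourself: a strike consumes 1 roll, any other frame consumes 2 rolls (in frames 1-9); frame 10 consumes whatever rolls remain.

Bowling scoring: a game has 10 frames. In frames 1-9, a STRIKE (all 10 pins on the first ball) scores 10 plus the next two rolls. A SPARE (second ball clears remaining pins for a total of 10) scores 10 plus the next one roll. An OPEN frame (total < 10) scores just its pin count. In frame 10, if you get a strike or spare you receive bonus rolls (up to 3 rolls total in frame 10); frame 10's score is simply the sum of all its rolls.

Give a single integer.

Frame 1: STRIKE. 10 + next two rolls (3+1) = 14. Cumulative: 14
Frame 2: OPEN (3+1=4). Cumulative: 18
Frame 3: STRIKE. 10 + next two rolls (5+1) = 16. Cumulative: 34
Frame 4: OPEN (5+1=6). Cumulative: 40
Frame 5: SPARE (9+1=10). 10 + next roll (9) = 19. Cumulative: 59
Frame 6: OPEN (9+0=9). Cumulative: 68
Frame 7: OPEN (5+1=6). Cumulative: 74
Frame 8: SPARE (2+8=10). 10 + next roll (10) = 20. Cumulative: 94
Frame 9: STRIKE. 10 + next two rolls (9+0) = 19. Cumulative: 113
Frame 10: OPEN. Sum of all frame-10 rolls (9+0) = 9. Cumulative: 122

Answer: 122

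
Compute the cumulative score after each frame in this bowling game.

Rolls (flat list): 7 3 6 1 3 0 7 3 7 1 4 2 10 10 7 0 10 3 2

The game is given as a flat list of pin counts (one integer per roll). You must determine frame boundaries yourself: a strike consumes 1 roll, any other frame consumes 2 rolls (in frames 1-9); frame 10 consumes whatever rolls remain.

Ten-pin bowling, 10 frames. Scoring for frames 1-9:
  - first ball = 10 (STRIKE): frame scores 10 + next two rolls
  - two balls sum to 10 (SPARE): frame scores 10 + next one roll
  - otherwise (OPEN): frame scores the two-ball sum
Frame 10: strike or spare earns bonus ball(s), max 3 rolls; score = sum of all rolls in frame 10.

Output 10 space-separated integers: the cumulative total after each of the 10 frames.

Answer: 16 23 26 43 51 57 84 101 108 123

Derivation:
Frame 1: SPARE (7+3=10). 10 + next roll (6) = 16. Cumulative: 16
Frame 2: OPEN (6+1=7). Cumulative: 23
Frame 3: OPEN (3+0=3). Cumulative: 26
Frame 4: SPARE (7+3=10). 10 + next roll (7) = 17. Cumulative: 43
Frame 5: OPEN (7+1=8). Cumulative: 51
Frame 6: OPEN (4+2=6). Cumulative: 57
Frame 7: STRIKE. 10 + next two rolls (10+7) = 27. Cumulative: 84
Frame 8: STRIKE. 10 + next two rolls (7+0) = 17. Cumulative: 101
Frame 9: OPEN (7+0=7). Cumulative: 108
Frame 10: STRIKE. Sum of all frame-10 rolls (10+3+2) = 15. Cumulative: 123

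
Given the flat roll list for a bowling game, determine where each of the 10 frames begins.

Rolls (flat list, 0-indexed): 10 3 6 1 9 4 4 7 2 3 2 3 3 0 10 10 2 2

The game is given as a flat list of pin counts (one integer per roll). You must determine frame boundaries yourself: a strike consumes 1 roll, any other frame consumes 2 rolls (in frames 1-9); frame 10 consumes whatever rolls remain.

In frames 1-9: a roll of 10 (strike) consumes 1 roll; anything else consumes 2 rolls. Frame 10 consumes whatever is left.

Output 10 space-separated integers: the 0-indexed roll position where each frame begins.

Frame 1 starts at roll index 0: roll=10 (strike), consumes 1 roll
Frame 2 starts at roll index 1: rolls=3,6 (sum=9), consumes 2 rolls
Frame 3 starts at roll index 3: rolls=1,9 (sum=10), consumes 2 rolls
Frame 4 starts at roll index 5: rolls=4,4 (sum=8), consumes 2 rolls
Frame 5 starts at roll index 7: rolls=7,2 (sum=9), consumes 2 rolls
Frame 6 starts at roll index 9: rolls=3,2 (sum=5), consumes 2 rolls
Frame 7 starts at roll index 11: rolls=3,3 (sum=6), consumes 2 rolls
Frame 8 starts at roll index 13: rolls=0,10 (sum=10), consumes 2 rolls
Frame 9 starts at roll index 15: roll=10 (strike), consumes 1 roll
Frame 10 starts at roll index 16: 2 remaining rolls

Answer: 0 1 3 5 7 9 11 13 15 16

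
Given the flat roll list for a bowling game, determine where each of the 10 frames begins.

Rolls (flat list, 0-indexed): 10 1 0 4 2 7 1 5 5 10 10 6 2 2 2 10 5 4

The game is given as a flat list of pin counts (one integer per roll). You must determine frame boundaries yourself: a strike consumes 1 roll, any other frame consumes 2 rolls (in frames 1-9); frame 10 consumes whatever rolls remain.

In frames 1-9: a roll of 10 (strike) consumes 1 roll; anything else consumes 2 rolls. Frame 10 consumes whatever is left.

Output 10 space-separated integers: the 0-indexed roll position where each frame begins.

Frame 1 starts at roll index 0: roll=10 (strike), consumes 1 roll
Frame 2 starts at roll index 1: rolls=1,0 (sum=1), consumes 2 rolls
Frame 3 starts at roll index 3: rolls=4,2 (sum=6), consumes 2 rolls
Frame 4 starts at roll index 5: rolls=7,1 (sum=8), consumes 2 rolls
Frame 5 starts at roll index 7: rolls=5,5 (sum=10), consumes 2 rolls
Frame 6 starts at roll index 9: roll=10 (strike), consumes 1 roll
Frame 7 starts at roll index 10: roll=10 (strike), consumes 1 roll
Frame 8 starts at roll index 11: rolls=6,2 (sum=8), consumes 2 rolls
Frame 9 starts at roll index 13: rolls=2,2 (sum=4), consumes 2 rolls
Frame 10 starts at roll index 15: 3 remaining rolls

Answer: 0 1 3 5 7 9 10 11 13 15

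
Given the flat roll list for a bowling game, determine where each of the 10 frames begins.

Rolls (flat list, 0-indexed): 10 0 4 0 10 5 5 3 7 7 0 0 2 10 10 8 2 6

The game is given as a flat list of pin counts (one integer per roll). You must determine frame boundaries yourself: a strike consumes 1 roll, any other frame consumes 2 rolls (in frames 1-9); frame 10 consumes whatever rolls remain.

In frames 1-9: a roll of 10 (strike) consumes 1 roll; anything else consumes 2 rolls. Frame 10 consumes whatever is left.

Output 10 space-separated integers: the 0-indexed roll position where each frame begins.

Frame 1 starts at roll index 0: roll=10 (strike), consumes 1 roll
Frame 2 starts at roll index 1: rolls=0,4 (sum=4), consumes 2 rolls
Frame 3 starts at roll index 3: rolls=0,10 (sum=10), consumes 2 rolls
Frame 4 starts at roll index 5: rolls=5,5 (sum=10), consumes 2 rolls
Frame 5 starts at roll index 7: rolls=3,7 (sum=10), consumes 2 rolls
Frame 6 starts at roll index 9: rolls=7,0 (sum=7), consumes 2 rolls
Frame 7 starts at roll index 11: rolls=0,2 (sum=2), consumes 2 rolls
Frame 8 starts at roll index 13: roll=10 (strike), consumes 1 roll
Frame 9 starts at roll index 14: roll=10 (strike), consumes 1 roll
Frame 10 starts at roll index 15: 3 remaining rolls

Answer: 0 1 3 5 7 9 11 13 14 15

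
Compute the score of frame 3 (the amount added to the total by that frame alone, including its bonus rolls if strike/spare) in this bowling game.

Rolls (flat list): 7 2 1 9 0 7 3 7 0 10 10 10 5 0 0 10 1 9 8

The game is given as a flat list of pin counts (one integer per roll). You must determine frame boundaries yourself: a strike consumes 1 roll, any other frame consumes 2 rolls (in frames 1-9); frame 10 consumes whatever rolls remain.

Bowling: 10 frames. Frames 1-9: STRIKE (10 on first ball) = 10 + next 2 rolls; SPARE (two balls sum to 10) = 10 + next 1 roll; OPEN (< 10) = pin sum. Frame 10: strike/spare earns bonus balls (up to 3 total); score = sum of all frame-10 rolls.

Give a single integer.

Frame 1: OPEN (7+2=9). Cumulative: 9
Frame 2: SPARE (1+9=10). 10 + next roll (0) = 10. Cumulative: 19
Frame 3: OPEN (0+7=7). Cumulative: 26
Frame 4: SPARE (3+7=10). 10 + next roll (0) = 10. Cumulative: 36
Frame 5: SPARE (0+10=10). 10 + next roll (10) = 20. Cumulative: 56

Answer: 7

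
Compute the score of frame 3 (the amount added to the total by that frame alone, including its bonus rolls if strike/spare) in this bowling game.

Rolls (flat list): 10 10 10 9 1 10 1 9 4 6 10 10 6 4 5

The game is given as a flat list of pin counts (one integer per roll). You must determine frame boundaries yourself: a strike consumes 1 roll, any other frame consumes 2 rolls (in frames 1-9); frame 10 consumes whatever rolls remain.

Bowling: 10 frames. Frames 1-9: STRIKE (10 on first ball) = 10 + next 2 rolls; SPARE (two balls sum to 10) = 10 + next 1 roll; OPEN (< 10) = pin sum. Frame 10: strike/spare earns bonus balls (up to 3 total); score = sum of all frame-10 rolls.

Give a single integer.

Frame 1: STRIKE. 10 + next two rolls (10+10) = 30. Cumulative: 30
Frame 2: STRIKE. 10 + next two rolls (10+9) = 29. Cumulative: 59
Frame 3: STRIKE. 10 + next two rolls (9+1) = 20. Cumulative: 79
Frame 4: SPARE (9+1=10). 10 + next roll (10) = 20. Cumulative: 99
Frame 5: STRIKE. 10 + next two rolls (1+9) = 20. Cumulative: 119

Answer: 20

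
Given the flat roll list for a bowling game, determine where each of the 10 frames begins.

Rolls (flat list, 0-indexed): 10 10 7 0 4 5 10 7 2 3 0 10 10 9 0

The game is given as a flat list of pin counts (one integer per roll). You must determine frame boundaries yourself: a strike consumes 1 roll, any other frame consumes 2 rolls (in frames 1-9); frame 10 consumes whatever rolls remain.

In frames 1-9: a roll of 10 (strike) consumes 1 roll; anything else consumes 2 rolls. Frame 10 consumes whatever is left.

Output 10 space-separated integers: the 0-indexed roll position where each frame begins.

Frame 1 starts at roll index 0: roll=10 (strike), consumes 1 roll
Frame 2 starts at roll index 1: roll=10 (strike), consumes 1 roll
Frame 3 starts at roll index 2: rolls=7,0 (sum=7), consumes 2 rolls
Frame 4 starts at roll index 4: rolls=4,5 (sum=9), consumes 2 rolls
Frame 5 starts at roll index 6: roll=10 (strike), consumes 1 roll
Frame 6 starts at roll index 7: rolls=7,2 (sum=9), consumes 2 rolls
Frame 7 starts at roll index 9: rolls=3,0 (sum=3), consumes 2 rolls
Frame 8 starts at roll index 11: roll=10 (strike), consumes 1 roll
Frame 9 starts at roll index 12: roll=10 (strike), consumes 1 roll
Frame 10 starts at roll index 13: 2 remaining rolls

Answer: 0 1 2 4 6 7 9 11 12 13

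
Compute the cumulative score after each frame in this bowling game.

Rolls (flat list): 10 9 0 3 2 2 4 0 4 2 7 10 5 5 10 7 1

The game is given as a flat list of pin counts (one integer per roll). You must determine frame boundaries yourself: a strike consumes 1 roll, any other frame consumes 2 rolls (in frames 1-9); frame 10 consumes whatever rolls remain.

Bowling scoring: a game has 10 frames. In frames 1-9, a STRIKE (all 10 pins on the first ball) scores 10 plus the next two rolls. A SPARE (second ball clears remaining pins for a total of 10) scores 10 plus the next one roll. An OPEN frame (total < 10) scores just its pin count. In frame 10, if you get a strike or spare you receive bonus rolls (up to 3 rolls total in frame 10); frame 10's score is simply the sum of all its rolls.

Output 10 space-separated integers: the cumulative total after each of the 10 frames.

Answer: 19 28 33 39 43 52 72 92 110 118

Derivation:
Frame 1: STRIKE. 10 + next two rolls (9+0) = 19. Cumulative: 19
Frame 2: OPEN (9+0=9). Cumulative: 28
Frame 3: OPEN (3+2=5). Cumulative: 33
Frame 4: OPEN (2+4=6). Cumulative: 39
Frame 5: OPEN (0+4=4). Cumulative: 43
Frame 6: OPEN (2+7=9). Cumulative: 52
Frame 7: STRIKE. 10 + next two rolls (5+5) = 20. Cumulative: 72
Frame 8: SPARE (5+5=10). 10 + next roll (10) = 20. Cumulative: 92
Frame 9: STRIKE. 10 + next two rolls (7+1) = 18. Cumulative: 110
Frame 10: OPEN. Sum of all frame-10 rolls (7+1) = 8. Cumulative: 118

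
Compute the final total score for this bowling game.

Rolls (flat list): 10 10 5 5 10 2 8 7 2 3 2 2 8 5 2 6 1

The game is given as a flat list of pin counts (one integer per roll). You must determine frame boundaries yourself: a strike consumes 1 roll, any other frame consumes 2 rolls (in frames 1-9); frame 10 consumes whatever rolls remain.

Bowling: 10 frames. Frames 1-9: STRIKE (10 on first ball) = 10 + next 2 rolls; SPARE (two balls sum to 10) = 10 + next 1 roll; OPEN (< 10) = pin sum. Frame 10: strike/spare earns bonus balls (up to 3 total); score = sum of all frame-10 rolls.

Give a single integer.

Frame 1: STRIKE. 10 + next two rolls (10+5) = 25. Cumulative: 25
Frame 2: STRIKE. 10 + next two rolls (5+5) = 20. Cumulative: 45
Frame 3: SPARE (5+5=10). 10 + next roll (10) = 20. Cumulative: 65
Frame 4: STRIKE. 10 + next two rolls (2+8) = 20. Cumulative: 85
Frame 5: SPARE (2+8=10). 10 + next roll (7) = 17. Cumulative: 102
Frame 6: OPEN (7+2=9). Cumulative: 111
Frame 7: OPEN (3+2=5). Cumulative: 116
Frame 8: SPARE (2+8=10). 10 + next roll (5) = 15. Cumulative: 131
Frame 9: OPEN (5+2=7). Cumulative: 138
Frame 10: OPEN. Sum of all frame-10 rolls (6+1) = 7. Cumulative: 145

Answer: 145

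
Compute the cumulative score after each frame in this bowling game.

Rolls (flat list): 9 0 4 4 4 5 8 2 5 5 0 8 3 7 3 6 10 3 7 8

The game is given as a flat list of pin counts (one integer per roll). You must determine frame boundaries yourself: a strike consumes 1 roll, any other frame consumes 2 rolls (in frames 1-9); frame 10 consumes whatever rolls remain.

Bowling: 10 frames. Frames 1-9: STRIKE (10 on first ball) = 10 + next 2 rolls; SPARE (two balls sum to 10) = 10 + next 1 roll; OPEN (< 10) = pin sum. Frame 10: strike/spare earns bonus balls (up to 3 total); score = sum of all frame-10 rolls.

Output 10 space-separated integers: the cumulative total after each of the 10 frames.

Frame 1: OPEN (9+0=9). Cumulative: 9
Frame 2: OPEN (4+4=8). Cumulative: 17
Frame 3: OPEN (4+5=9). Cumulative: 26
Frame 4: SPARE (8+2=10). 10 + next roll (5) = 15. Cumulative: 41
Frame 5: SPARE (5+5=10). 10 + next roll (0) = 10. Cumulative: 51
Frame 6: OPEN (0+8=8). Cumulative: 59
Frame 7: SPARE (3+7=10). 10 + next roll (3) = 13. Cumulative: 72
Frame 8: OPEN (3+6=9). Cumulative: 81
Frame 9: STRIKE. 10 + next two rolls (3+7) = 20. Cumulative: 101
Frame 10: SPARE. Sum of all frame-10 rolls (3+7+8) = 18. Cumulative: 119

Answer: 9 17 26 41 51 59 72 81 101 119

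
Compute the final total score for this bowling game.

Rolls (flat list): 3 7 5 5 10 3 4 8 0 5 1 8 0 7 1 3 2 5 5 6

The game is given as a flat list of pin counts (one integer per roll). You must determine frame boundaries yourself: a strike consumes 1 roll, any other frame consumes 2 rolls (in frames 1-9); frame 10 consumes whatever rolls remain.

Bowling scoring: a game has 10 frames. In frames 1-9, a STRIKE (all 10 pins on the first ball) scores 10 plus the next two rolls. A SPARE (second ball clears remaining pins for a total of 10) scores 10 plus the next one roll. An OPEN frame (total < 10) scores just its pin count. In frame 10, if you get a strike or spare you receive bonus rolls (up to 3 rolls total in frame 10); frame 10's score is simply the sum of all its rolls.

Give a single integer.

Frame 1: SPARE (3+7=10). 10 + next roll (5) = 15. Cumulative: 15
Frame 2: SPARE (5+5=10). 10 + next roll (10) = 20. Cumulative: 35
Frame 3: STRIKE. 10 + next two rolls (3+4) = 17. Cumulative: 52
Frame 4: OPEN (3+4=7). Cumulative: 59
Frame 5: OPEN (8+0=8). Cumulative: 67
Frame 6: OPEN (5+1=6). Cumulative: 73
Frame 7: OPEN (8+0=8). Cumulative: 81
Frame 8: OPEN (7+1=8). Cumulative: 89
Frame 9: OPEN (3+2=5). Cumulative: 94
Frame 10: SPARE. Sum of all frame-10 rolls (5+5+6) = 16. Cumulative: 110

Answer: 110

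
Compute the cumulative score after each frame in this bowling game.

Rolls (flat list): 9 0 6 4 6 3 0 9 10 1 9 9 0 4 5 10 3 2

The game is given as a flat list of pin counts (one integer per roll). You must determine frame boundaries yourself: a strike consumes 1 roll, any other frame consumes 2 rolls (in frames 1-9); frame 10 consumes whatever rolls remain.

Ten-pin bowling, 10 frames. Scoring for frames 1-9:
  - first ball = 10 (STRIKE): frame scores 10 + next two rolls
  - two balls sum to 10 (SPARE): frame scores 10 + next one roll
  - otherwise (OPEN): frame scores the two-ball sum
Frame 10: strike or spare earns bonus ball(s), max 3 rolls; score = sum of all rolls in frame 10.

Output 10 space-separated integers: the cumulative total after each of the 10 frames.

Frame 1: OPEN (9+0=9). Cumulative: 9
Frame 2: SPARE (6+4=10). 10 + next roll (6) = 16. Cumulative: 25
Frame 3: OPEN (6+3=9). Cumulative: 34
Frame 4: OPEN (0+9=9). Cumulative: 43
Frame 5: STRIKE. 10 + next two rolls (1+9) = 20. Cumulative: 63
Frame 6: SPARE (1+9=10). 10 + next roll (9) = 19. Cumulative: 82
Frame 7: OPEN (9+0=9). Cumulative: 91
Frame 8: OPEN (4+5=9). Cumulative: 100
Frame 9: STRIKE. 10 + next two rolls (3+2) = 15. Cumulative: 115
Frame 10: OPEN. Sum of all frame-10 rolls (3+2) = 5. Cumulative: 120

Answer: 9 25 34 43 63 82 91 100 115 120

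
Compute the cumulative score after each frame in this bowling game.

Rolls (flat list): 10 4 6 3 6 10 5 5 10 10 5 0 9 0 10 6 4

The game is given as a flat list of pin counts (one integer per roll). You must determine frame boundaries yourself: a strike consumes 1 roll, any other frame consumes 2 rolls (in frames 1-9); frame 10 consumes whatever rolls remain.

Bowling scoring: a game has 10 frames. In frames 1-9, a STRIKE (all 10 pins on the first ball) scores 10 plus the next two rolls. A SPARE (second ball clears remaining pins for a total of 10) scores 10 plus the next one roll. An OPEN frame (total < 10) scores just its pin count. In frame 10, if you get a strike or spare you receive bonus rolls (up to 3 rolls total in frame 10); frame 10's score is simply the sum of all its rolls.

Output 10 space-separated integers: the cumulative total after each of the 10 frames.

Frame 1: STRIKE. 10 + next two rolls (4+6) = 20. Cumulative: 20
Frame 2: SPARE (4+6=10). 10 + next roll (3) = 13. Cumulative: 33
Frame 3: OPEN (3+6=9). Cumulative: 42
Frame 4: STRIKE. 10 + next two rolls (5+5) = 20. Cumulative: 62
Frame 5: SPARE (5+5=10). 10 + next roll (10) = 20. Cumulative: 82
Frame 6: STRIKE. 10 + next two rolls (10+5) = 25. Cumulative: 107
Frame 7: STRIKE. 10 + next two rolls (5+0) = 15. Cumulative: 122
Frame 8: OPEN (5+0=5). Cumulative: 127
Frame 9: OPEN (9+0=9). Cumulative: 136
Frame 10: STRIKE. Sum of all frame-10 rolls (10+6+4) = 20. Cumulative: 156

Answer: 20 33 42 62 82 107 122 127 136 156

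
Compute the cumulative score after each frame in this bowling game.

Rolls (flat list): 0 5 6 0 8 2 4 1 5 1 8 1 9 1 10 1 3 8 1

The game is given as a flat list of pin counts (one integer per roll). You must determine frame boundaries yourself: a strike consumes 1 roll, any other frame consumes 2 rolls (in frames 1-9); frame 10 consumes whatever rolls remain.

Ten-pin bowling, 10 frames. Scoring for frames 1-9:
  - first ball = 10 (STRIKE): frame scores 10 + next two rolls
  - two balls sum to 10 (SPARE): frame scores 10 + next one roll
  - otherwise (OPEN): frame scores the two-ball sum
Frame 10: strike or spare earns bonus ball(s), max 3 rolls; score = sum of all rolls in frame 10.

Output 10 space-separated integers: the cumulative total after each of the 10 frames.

Frame 1: OPEN (0+5=5). Cumulative: 5
Frame 2: OPEN (6+0=6). Cumulative: 11
Frame 3: SPARE (8+2=10). 10 + next roll (4) = 14. Cumulative: 25
Frame 4: OPEN (4+1=5). Cumulative: 30
Frame 5: OPEN (5+1=6). Cumulative: 36
Frame 6: OPEN (8+1=9). Cumulative: 45
Frame 7: SPARE (9+1=10). 10 + next roll (10) = 20. Cumulative: 65
Frame 8: STRIKE. 10 + next two rolls (1+3) = 14. Cumulative: 79
Frame 9: OPEN (1+3=4). Cumulative: 83
Frame 10: OPEN. Sum of all frame-10 rolls (8+1) = 9. Cumulative: 92

Answer: 5 11 25 30 36 45 65 79 83 92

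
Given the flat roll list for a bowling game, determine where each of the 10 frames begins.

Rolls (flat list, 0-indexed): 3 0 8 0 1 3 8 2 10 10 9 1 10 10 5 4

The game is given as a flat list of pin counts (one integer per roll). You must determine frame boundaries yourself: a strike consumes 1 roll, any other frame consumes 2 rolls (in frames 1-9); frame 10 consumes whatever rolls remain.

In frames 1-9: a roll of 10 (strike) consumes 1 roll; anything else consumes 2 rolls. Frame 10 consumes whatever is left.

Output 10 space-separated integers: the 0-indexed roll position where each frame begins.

Frame 1 starts at roll index 0: rolls=3,0 (sum=3), consumes 2 rolls
Frame 2 starts at roll index 2: rolls=8,0 (sum=8), consumes 2 rolls
Frame 3 starts at roll index 4: rolls=1,3 (sum=4), consumes 2 rolls
Frame 4 starts at roll index 6: rolls=8,2 (sum=10), consumes 2 rolls
Frame 5 starts at roll index 8: roll=10 (strike), consumes 1 roll
Frame 6 starts at roll index 9: roll=10 (strike), consumes 1 roll
Frame 7 starts at roll index 10: rolls=9,1 (sum=10), consumes 2 rolls
Frame 8 starts at roll index 12: roll=10 (strike), consumes 1 roll
Frame 9 starts at roll index 13: roll=10 (strike), consumes 1 roll
Frame 10 starts at roll index 14: 2 remaining rolls

Answer: 0 2 4 6 8 9 10 12 13 14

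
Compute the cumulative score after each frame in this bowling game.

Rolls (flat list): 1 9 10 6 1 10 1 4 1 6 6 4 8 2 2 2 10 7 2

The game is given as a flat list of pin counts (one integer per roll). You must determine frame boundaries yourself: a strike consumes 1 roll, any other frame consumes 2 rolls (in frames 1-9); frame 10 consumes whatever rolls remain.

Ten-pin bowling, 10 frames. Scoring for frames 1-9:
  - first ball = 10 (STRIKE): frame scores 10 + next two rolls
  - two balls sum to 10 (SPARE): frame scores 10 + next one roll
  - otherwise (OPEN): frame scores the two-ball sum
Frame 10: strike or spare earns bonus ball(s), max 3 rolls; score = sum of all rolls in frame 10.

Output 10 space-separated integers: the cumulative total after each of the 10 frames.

Frame 1: SPARE (1+9=10). 10 + next roll (10) = 20. Cumulative: 20
Frame 2: STRIKE. 10 + next two rolls (6+1) = 17. Cumulative: 37
Frame 3: OPEN (6+1=7). Cumulative: 44
Frame 4: STRIKE. 10 + next two rolls (1+4) = 15. Cumulative: 59
Frame 5: OPEN (1+4=5). Cumulative: 64
Frame 6: OPEN (1+6=7). Cumulative: 71
Frame 7: SPARE (6+4=10). 10 + next roll (8) = 18. Cumulative: 89
Frame 8: SPARE (8+2=10). 10 + next roll (2) = 12. Cumulative: 101
Frame 9: OPEN (2+2=4). Cumulative: 105
Frame 10: STRIKE. Sum of all frame-10 rolls (10+7+2) = 19. Cumulative: 124

Answer: 20 37 44 59 64 71 89 101 105 124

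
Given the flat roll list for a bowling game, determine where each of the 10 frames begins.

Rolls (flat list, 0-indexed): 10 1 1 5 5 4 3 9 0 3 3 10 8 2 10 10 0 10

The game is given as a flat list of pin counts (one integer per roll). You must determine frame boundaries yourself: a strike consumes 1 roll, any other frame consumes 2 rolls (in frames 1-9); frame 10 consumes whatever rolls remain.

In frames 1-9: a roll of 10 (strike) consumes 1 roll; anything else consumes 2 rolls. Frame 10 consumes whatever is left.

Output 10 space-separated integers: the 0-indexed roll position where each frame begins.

Frame 1 starts at roll index 0: roll=10 (strike), consumes 1 roll
Frame 2 starts at roll index 1: rolls=1,1 (sum=2), consumes 2 rolls
Frame 3 starts at roll index 3: rolls=5,5 (sum=10), consumes 2 rolls
Frame 4 starts at roll index 5: rolls=4,3 (sum=7), consumes 2 rolls
Frame 5 starts at roll index 7: rolls=9,0 (sum=9), consumes 2 rolls
Frame 6 starts at roll index 9: rolls=3,3 (sum=6), consumes 2 rolls
Frame 7 starts at roll index 11: roll=10 (strike), consumes 1 roll
Frame 8 starts at roll index 12: rolls=8,2 (sum=10), consumes 2 rolls
Frame 9 starts at roll index 14: roll=10 (strike), consumes 1 roll
Frame 10 starts at roll index 15: 3 remaining rolls

Answer: 0 1 3 5 7 9 11 12 14 15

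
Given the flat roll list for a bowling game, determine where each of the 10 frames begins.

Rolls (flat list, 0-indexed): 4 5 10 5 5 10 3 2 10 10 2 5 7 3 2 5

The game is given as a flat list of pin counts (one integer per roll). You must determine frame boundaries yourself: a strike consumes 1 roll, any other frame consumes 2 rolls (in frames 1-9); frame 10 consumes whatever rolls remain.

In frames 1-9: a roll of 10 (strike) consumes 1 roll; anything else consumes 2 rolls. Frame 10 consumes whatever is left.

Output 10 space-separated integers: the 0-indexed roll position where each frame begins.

Frame 1 starts at roll index 0: rolls=4,5 (sum=9), consumes 2 rolls
Frame 2 starts at roll index 2: roll=10 (strike), consumes 1 roll
Frame 3 starts at roll index 3: rolls=5,5 (sum=10), consumes 2 rolls
Frame 4 starts at roll index 5: roll=10 (strike), consumes 1 roll
Frame 5 starts at roll index 6: rolls=3,2 (sum=5), consumes 2 rolls
Frame 6 starts at roll index 8: roll=10 (strike), consumes 1 roll
Frame 7 starts at roll index 9: roll=10 (strike), consumes 1 roll
Frame 8 starts at roll index 10: rolls=2,5 (sum=7), consumes 2 rolls
Frame 9 starts at roll index 12: rolls=7,3 (sum=10), consumes 2 rolls
Frame 10 starts at roll index 14: 2 remaining rolls

Answer: 0 2 3 5 6 8 9 10 12 14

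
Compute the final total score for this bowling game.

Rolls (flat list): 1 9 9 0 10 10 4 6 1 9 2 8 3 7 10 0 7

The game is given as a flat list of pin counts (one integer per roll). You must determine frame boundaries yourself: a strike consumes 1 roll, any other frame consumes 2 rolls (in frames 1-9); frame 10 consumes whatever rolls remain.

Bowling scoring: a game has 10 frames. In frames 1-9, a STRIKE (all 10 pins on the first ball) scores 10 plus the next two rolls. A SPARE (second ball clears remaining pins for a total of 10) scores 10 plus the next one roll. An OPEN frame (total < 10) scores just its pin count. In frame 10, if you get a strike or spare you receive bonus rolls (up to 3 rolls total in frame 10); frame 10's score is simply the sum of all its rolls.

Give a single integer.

Answer: 152

Derivation:
Frame 1: SPARE (1+9=10). 10 + next roll (9) = 19. Cumulative: 19
Frame 2: OPEN (9+0=9). Cumulative: 28
Frame 3: STRIKE. 10 + next two rolls (10+4) = 24. Cumulative: 52
Frame 4: STRIKE. 10 + next two rolls (4+6) = 20. Cumulative: 72
Frame 5: SPARE (4+6=10). 10 + next roll (1) = 11. Cumulative: 83
Frame 6: SPARE (1+9=10). 10 + next roll (2) = 12. Cumulative: 95
Frame 7: SPARE (2+8=10). 10 + next roll (3) = 13. Cumulative: 108
Frame 8: SPARE (3+7=10). 10 + next roll (10) = 20. Cumulative: 128
Frame 9: STRIKE. 10 + next two rolls (0+7) = 17. Cumulative: 145
Frame 10: OPEN. Sum of all frame-10 rolls (0+7) = 7. Cumulative: 152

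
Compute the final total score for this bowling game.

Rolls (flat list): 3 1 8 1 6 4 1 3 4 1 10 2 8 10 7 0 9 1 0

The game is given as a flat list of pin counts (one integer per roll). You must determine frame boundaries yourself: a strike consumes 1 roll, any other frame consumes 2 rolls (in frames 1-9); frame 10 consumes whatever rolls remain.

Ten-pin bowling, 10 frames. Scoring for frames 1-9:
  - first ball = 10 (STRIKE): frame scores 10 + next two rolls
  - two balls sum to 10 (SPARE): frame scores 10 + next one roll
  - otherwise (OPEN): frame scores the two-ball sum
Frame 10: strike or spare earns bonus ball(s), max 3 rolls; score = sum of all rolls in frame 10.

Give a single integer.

Answer: 107

Derivation:
Frame 1: OPEN (3+1=4). Cumulative: 4
Frame 2: OPEN (8+1=9). Cumulative: 13
Frame 3: SPARE (6+4=10). 10 + next roll (1) = 11. Cumulative: 24
Frame 4: OPEN (1+3=4). Cumulative: 28
Frame 5: OPEN (4+1=5). Cumulative: 33
Frame 6: STRIKE. 10 + next two rolls (2+8) = 20. Cumulative: 53
Frame 7: SPARE (2+8=10). 10 + next roll (10) = 20. Cumulative: 73
Frame 8: STRIKE. 10 + next two rolls (7+0) = 17. Cumulative: 90
Frame 9: OPEN (7+0=7). Cumulative: 97
Frame 10: SPARE. Sum of all frame-10 rolls (9+1+0) = 10. Cumulative: 107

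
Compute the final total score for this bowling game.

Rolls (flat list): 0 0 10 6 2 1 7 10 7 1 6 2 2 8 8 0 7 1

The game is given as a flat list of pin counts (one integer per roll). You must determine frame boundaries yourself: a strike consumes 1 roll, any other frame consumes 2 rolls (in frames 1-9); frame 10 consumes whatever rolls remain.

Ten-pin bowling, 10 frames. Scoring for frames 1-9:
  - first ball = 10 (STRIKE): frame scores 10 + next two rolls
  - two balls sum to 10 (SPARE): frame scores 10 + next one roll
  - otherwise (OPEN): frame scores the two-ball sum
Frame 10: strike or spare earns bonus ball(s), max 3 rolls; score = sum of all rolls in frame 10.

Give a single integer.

Answer: 102

Derivation:
Frame 1: OPEN (0+0=0). Cumulative: 0
Frame 2: STRIKE. 10 + next two rolls (6+2) = 18. Cumulative: 18
Frame 3: OPEN (6+2=8). Cumulative: 26
Frame 4: OPEN (1+7=8). Cumulative: 34
Frame 5: STRIKE. 10 + next two rolls (7+1) = 18. Cumulative: 52
Frame 6: OPEN (7+1=8). Cumulative: 60
Frame 7: OPEN (6+2=8). Cumulative: 68
Frame 8: SPARE (2+8=10). 10 + next roll (8) = 18. Cumulative: 86
Frame 9: OPEN (8+0=8). Cumulative: 94
Frame 10: OPEN. Sum of all frame-10 rolls (7+1) = 8. Cumulative: 102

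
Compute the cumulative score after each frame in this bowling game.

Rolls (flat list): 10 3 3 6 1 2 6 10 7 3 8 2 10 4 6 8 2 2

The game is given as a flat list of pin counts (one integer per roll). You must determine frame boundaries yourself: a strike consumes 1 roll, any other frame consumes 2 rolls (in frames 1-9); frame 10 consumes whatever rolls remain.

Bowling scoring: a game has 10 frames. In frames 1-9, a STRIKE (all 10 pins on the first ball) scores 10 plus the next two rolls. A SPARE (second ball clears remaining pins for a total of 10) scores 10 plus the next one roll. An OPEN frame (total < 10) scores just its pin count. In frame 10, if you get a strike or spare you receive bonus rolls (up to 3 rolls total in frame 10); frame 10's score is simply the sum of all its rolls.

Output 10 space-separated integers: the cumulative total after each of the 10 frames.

Frame 1: STRIKE. 10 + next two rolls (3+3) = 16. Cumulative: 16
Frame 2: OPEN (3+3=6). Cumulative: 22
Frame 3: OPEN (6+1=7). Cumulative: 29
Frame 4: OPEN (2+6=8). Cumulative: 37
Frame 5: STRIKE. 10 + next two rolls (7+3) = 20. Cumulative: 57
Frame 6: SPARE (7+3=10). 10 + next roll (8) = 18. Cumulative: 75
Frame 7: SPARE (8+2=10). 10 + next roll (10) = 20. Cumulative: 95
Frame 8: STRIKE. 10 + next two rolls (4+6) = 20. Cumulative: 115
Frame 9: SPARE (4+6=10). 10 + next roll (8) = 18. Cumulative: 133
Frame 10: SPARE. Sum of all frame-10 rolls (8+2+2) = 12. Cumulative: 145

Answer: 16 22 29 37 57 75 95 115 133 145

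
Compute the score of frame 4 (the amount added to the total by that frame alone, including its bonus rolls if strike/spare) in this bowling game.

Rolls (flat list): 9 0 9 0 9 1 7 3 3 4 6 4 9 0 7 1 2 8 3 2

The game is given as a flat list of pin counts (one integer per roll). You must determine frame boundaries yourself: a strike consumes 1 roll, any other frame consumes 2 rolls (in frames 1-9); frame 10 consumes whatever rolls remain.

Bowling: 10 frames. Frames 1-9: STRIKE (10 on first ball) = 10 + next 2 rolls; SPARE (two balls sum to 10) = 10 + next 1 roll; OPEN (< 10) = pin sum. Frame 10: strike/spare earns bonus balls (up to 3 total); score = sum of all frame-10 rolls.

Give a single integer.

Frame 1: OPEN (9+0=9). Cumulative: 9
Frame 2: OPEN (9+0=9). Cumulative: 18
Frame 3: SPARE (9+1=10). 10 + next roll (7) = 17. Cumulative: 35
Frame 4: SPARE (7+3=10). 10 + next roll (3) = 13. Cumulative: 48
Frame 5: OPEN (3+4=7). Cumulative: 55
Frame 6: SPARE (6+4=10). 10 + next roll (9) = 19. Cumulative: 74

Answer: 13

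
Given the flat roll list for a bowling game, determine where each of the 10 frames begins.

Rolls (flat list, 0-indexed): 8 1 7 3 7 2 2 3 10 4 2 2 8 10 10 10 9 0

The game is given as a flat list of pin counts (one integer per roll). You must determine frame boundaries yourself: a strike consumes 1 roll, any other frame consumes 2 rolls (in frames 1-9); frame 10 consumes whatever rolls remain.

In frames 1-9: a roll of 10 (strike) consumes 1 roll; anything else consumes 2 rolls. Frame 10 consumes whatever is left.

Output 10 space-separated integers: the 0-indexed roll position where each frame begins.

Answer: 0 2 4 6 8 9 11 13 14 15

Derivation:
Frame 1 starts at roll index 0: rolls=8,1 (sum=9), consumes 2 rolls
Frame 2 starts at roll index 2: rolls=7,3 (sum=10), consumes 2 rolls
Frame 3 starts at roll index 4: rolls=7,2 (sum=9), consumes 2 rolls
Frame 4 starts at roll index 6: rolls=2,3 (sum=5), consumes 2 rolls
Frame 5 starts at roll index 8: roll=10 (strike), consumes 1 roll
Frame 6 starts at roll index 9: rolls=4,2 (sum=6), consumes 2 rolls
Frame 7 starts at roll index 11: rolls=2,8 (sum=10), consumes 2 rolls
Frame 8 starts at roll index 13: roll=10 (strike), consumes 1 roll
Frame 9 starts at roll index 14: roll=10 (strike), consumes 1 roll
Frame 10 starts at roll index 15: 3 remaining rolls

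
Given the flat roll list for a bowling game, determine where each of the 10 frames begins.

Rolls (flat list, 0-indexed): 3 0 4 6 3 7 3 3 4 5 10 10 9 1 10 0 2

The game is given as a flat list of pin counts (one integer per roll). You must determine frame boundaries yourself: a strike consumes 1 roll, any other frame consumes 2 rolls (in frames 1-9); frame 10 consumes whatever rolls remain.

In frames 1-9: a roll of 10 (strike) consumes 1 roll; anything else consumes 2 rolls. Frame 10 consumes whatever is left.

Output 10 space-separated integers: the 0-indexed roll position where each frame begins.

Answer: 0 2 4 6 8 10 11 12 14 15

Derivation:
Frame 1 starts at roll index 0: rolls=3,0 (sum=3), consumes 2 rolls
Frame 2 starts at roll index 2: rolls=4,6 (sum=10), consumes 2 rolls
Frame 3 starts at roll index 4: rolls=3,7 (sum=10), consumes 2 rolls
Frame 4 starts at roll index 6: rolls=3,3 (sum=6), consumes 2 rolls
Frame 5 starts at roll index 8: rolls=4,5 (sum=9), consumes 2 rolls
Frame 6 starts at roll index 10: roll=10 (strike), consumes 1 roll
Frame 7 starts at roll index 11: roll=10 (strike), consumes 1 roll
Frame 8 starts at roll index 12: rolls=9,1 (sum=10), consumes 2 rolls
Frame 9 starts at roll index 14: roll=10 (strike), consumes 1 roll
Frame 10 starts at roll index 15: 2 remaining rolls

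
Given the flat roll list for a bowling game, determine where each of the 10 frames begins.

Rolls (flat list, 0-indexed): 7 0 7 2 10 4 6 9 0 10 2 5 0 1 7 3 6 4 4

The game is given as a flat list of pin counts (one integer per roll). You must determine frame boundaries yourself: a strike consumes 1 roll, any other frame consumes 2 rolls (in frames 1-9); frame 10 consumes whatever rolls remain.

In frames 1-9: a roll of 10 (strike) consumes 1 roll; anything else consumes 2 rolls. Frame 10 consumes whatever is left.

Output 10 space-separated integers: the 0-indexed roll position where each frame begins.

Frame 1 starts at roll index 0: rolls=7,0 (sum=7), consumes 2 rolls
Frame 2 starts at roll index 2: rolls=7,2 (sum=9), consumes 2 rolls
Frame 3 starts at roll index 4: roll=10 (strike), consumes 1 roll
Frame 4 starts at roll index 5: rolls=4,6 (sum=10), consumes 2 rolls
Frame 5 starts at roll index 7: rolls=9,0 (sum=9), consumes 2 rolls
Frame 6 starts at roll index 9: roll=10 (strike), consumes 1 roll
Frame 7 starts at roll index 10: rolls=2,5 (sum=7), consumes 2 rolls
Frame 8 starts at roll index 12: rolls=0,1 (sum=1), consumes 2 rolls
Frame 9 starts at roll index 14: rolls=7,3 (sum=10), consumes 2 rolls
Frame 10 starts at roll index 16: 3 remaining rolls

Answer: 0 2 4 5 7 9 10 12 14 16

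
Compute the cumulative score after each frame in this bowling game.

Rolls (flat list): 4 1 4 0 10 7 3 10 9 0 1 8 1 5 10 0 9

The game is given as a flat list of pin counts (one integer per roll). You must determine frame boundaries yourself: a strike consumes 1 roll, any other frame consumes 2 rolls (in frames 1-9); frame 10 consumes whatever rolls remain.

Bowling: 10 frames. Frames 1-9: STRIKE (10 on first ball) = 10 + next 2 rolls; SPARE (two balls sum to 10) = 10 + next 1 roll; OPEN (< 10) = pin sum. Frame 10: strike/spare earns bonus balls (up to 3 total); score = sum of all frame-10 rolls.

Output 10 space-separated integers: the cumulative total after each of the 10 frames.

Frame 1: OPEN (4+1=5). Cumulative: 5
Frame 2: OPEN (4+0=4). Cumulative: 9
Frame 3: STRIKE. 10 + next two rolls (7+3) = 20. Cumulative: 29
Frame 4: SPARE (7+3=10). 10 + next roll (10) = 20. Cumulative: 49
Frame 5: STRIKE. 10 + next two rolls (9+0) = 19. Cumulative: 68
Frame 6: OPEN (9+0=9). Cumulative: 77
Frame 7: OPEN (1+8=9). Cumulative: 86
Frame 8: OPEN (1+5=6). Cumulative: 92
Frame 9: STRIKE. 10 + next two rolls (0+9) = 19. Cumulative: 111
Frame 10: OPEN. Sum of all frame-10 rolls (0+9) = 9. Cumulative: 120

Answer: 5 9 29 49 68 77 86 92 111 120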